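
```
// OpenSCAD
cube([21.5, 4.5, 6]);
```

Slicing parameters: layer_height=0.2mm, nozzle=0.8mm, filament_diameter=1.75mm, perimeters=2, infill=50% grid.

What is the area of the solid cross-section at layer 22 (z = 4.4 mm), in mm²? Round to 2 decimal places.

96.75 mm²

At z = 4.4 mm: the cube is present — its section is the full 21.5×4.5 rectangle (area 96.75 mm²). Overall, the cross-section is a single solid region. Net area = 96.75 mm².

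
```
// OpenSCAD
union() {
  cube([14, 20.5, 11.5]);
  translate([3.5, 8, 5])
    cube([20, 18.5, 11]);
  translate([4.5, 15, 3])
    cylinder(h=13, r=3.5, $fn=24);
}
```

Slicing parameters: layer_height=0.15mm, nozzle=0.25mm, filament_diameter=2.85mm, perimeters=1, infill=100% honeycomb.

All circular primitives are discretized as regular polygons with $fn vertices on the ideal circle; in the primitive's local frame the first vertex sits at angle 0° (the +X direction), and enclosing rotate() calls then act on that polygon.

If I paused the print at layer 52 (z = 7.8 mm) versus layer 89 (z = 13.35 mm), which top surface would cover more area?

layer 52 (z = 7.8 mm)

Layer 52 (z = 7.8): the cube is present — its section is the full 14×20.5 rectangle (area 287.00 mm²); the cube at (3.5, 8) (footprint 20×18.5) is included at this height (area 370.00 mm²); the r=3.5 cylinder at (4.5, 15) contributes a regular 24-gon of circumradius 3.5 (area = (24/2)·3.500²·sin(360°/24) = 38.05 mm²); Taking the union: the regions partially overlap — summed areas 695.05 mm² minus the doubly-counted overlap 169.30 mm² gives 525.75 mm² — area = 525.75 mm². So its area = 525.75 mm². Layer 89 (z = 13.35): the cube is not intersected at this z (z outside [0, 11.5]); the 20×18.5 cube at (3.5, 8) contributes its full rectangle (area 370.00 mm²); the r=3.5 cylinder at (4.5, 15) contributes a regular 24-gon of circumradius 3.5 (area = (24/2)·3.500²·sin(360°/24) = 38.05 mm²); Taking the union: the regions partially overlap — summed areas 408.05 mm² minus the doubly-counted overlap 25.89 mm² gives 382.16 mm² — area = 382.16 mm². So its area = 382.16 mm². Layer 52 is larger (525.75 vs 382.16 mm²).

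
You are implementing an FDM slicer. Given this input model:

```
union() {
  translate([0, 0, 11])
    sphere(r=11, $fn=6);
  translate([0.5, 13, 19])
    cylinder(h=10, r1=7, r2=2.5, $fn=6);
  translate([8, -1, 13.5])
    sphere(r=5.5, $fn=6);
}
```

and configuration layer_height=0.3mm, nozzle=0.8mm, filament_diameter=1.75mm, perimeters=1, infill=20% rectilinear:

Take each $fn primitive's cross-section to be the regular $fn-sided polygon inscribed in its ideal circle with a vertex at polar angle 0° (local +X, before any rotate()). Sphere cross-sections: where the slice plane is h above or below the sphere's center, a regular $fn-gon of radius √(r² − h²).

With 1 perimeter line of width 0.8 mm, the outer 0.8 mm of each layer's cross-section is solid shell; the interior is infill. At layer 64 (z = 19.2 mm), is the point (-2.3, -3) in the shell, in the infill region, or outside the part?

infill

At z = 19.2 mm: the r=11 sphere contributes a regular 6-gon of circumradius √(11²−8.2²) = 7.332; the cone at (0.5, 13) contributes a regular 6-gon of circumradius 6.910 (interpolated between r1=7 and r2=2.5 at t=0.020); the sphere at (8, -1) is not intersected at this z (|z−center|=5.700 > r=5.5); Taking the union: the 2 present regions are separate (no shared area or edge), so areas and boundary lengths simply add and each stays a separate island — 2 connected regions. Overall, the cross-section has 2 separate islands. The nearest boundary edge runs (-3.67, -6.35)→(-7.33, 0.00); distance from the point to it = 2.86 mm. (Shell/infill is judged within the island containing the point — the largest one.) The point is inside the cross-section and 2.86 mm from the nearest boundary — more than the 0.8 mm shell width (1 × 0.8), so it's in the infill interior.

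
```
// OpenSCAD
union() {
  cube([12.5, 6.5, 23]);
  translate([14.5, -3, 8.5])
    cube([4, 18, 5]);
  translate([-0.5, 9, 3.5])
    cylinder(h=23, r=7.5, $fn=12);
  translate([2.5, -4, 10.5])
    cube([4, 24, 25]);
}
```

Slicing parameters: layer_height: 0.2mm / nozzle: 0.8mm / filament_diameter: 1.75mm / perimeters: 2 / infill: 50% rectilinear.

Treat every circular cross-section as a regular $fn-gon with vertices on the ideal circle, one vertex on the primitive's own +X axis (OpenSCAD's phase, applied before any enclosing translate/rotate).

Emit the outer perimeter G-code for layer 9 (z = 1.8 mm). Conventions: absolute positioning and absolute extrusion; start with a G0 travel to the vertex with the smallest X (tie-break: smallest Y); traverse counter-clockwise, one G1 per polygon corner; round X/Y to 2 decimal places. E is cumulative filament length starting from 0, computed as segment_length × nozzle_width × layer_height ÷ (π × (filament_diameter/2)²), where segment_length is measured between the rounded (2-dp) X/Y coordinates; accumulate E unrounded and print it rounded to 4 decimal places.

At z = 1.8 mm: the cube (footprint 12.5×6.5) is included at this height; the cube at (14.5, -3) is not intersected at this z (z outside [8.5, 13.5]); the cylinder at (-0.5, 9) is not intersected at this z (z outside [3.5, 26.5]); the cube at (2.5, -4) is absent (z outside [10.5, 35.5]); Merging all regions: only the 12.5×6.5 cube is present, so the union is just that shape — 1 connected region. The outline is a single polygon with 4 vertices. Extrusion per mm of travel: 0.8 × 0.2 / (π × 0.875²) = 0.066520. Accumulating E over each segment gives final E = 2.5278.

G0 X0.00 Y0.00 Z1.80
G1 X12.50 Y0.00 E0.8315
G1 X12.50 Y6.50 E1.2639
G1 X0.00 Y6.50 E2.0954
G1 X0.00 Y0.00 E2.5278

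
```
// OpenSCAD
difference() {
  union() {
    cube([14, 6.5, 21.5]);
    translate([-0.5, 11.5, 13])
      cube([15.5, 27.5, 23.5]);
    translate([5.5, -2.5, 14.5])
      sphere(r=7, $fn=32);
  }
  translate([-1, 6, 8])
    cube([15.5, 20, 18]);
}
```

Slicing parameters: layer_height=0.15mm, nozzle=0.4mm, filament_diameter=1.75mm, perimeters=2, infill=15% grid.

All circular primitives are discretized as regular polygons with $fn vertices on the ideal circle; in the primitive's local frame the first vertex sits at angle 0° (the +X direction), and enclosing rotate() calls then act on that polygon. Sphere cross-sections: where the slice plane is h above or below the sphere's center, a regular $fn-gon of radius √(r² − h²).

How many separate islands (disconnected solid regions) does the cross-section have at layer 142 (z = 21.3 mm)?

At z = 21.3 mm: the 14×6.5 cube contributes its full rectangle; the cube at (-0.5, 11.5) (footprint 15.5×27.5) is included at this height; the r=7 sphere at (5.5, -2.5) contributes a regular 32-gon of circumradius √(7²−6.8²) = 1.661; Combining (union): the 3 present regions are separate (no shared area or edge), so areas and boundary lengths simply add and each stays a separate island — 3 connected regions; the cube at (-1, 6) is present — its section is the full 15.5×20 rectangle; After the difference (first − rest): starting from the result so far, the 15.5×20 cube at (-1, 6) partially overlaps it — only the 224.50 mm² overlap (of its 310.00 mm²) is removed, clipping the outline — 3 connected regions. Overall, the cross-section has 3 separate islands. Island count = 3.

3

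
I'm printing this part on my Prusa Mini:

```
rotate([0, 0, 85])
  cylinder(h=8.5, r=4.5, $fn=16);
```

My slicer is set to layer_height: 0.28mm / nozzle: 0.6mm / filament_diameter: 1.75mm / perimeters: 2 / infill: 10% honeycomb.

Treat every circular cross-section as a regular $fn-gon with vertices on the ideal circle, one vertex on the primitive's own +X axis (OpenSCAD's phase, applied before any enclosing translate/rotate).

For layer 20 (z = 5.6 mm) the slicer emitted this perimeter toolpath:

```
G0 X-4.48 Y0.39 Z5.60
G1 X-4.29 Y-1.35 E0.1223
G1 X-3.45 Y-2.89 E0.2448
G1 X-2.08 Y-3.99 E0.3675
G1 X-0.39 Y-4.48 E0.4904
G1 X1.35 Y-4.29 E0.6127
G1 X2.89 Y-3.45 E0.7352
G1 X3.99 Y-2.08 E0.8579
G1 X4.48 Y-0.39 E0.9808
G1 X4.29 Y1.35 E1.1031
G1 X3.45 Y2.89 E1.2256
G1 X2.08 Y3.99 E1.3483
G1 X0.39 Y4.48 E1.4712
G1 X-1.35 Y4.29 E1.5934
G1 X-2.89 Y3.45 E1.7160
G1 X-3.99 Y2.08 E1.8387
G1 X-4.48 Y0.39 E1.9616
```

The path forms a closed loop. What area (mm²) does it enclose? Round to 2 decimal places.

Apply the shoelace formula to the sequence of (X, Y) vertices; enclosed area = 61.96 mm².

61.96 mm²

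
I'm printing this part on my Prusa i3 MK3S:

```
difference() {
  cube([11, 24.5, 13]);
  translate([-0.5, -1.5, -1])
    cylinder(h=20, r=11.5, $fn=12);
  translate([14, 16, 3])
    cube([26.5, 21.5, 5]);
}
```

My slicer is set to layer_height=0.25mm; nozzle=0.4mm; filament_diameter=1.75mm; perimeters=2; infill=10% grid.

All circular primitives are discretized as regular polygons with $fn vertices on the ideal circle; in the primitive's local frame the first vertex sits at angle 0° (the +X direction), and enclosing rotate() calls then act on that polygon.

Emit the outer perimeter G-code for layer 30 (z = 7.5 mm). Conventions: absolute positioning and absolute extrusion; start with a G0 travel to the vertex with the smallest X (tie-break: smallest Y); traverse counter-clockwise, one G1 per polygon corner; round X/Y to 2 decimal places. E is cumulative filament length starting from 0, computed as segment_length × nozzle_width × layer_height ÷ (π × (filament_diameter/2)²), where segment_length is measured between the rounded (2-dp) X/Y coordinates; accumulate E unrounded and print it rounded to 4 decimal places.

G0 X0.00 Y9.87 Z7.50
G1 X5.25 Y8.46 E0.2260
G1 X9.46 Y4.25 E0.4735
G1 X10.60 Y0.00 E0.6565
G1 X11.00 Y0.00 E0.6731
G1 X11.00 Y24.50 E1.6917
G1 X0.00 Y24.50 E2.1490
G1 X0.00 Y9.87 E2.7573

At z = 7.5 mm: the cube is present — its section is the full 11×24.5 rectangle; the r=11.5 cylinder at (-0.5, -1.5) contributes a regular 12-gon of circumradius 11.5; the cube at (14, 16) is present — its section is the full 26.5×21.5 rectangle; After the difference (first − rest): starting from the 11×24.5 cube, the r=11.5 cylinder at (-0.5, -1.5) partially overlaps it — only the 77.27 mm² overlap (of its 396.75 mm²) is removed, clipping the outline; the 26.5×21.5 cube at (14, 16) misses the remaining region (no effect) — 1 connected region. The outline is a single polygon with 7 vertices. Extrusion per mm of travel: 0.4 × 0.25 / (π × 0.875²) = 0.041575. Accumulating E over each segment gives final E = 2.7573.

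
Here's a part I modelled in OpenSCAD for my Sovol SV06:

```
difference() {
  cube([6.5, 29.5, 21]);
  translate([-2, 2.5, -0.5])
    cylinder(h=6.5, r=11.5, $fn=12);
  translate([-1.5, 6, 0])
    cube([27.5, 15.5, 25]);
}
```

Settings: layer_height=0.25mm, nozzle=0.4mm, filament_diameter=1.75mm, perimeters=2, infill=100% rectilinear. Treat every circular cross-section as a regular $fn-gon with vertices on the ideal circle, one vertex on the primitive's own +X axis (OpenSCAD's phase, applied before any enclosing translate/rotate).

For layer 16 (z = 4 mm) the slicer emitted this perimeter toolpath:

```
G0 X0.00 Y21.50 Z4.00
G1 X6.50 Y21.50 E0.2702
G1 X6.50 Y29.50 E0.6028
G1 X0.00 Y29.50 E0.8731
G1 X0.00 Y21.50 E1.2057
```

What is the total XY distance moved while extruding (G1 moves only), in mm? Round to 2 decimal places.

29.00 mm

Sum the Euclidean lengths of each G1 segment: total = 29.00 mm.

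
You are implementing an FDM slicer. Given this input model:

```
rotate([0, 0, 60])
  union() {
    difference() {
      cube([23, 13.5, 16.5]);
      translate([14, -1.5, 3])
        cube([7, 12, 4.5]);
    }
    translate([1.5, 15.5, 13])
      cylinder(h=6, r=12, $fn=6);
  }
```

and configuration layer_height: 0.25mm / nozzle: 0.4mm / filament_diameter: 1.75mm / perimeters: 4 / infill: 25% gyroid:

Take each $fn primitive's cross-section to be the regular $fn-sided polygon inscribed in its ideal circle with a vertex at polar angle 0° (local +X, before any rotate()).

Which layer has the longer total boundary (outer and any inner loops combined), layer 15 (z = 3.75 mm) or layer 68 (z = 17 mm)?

layer 15 (z = 3.75 mm)

Layer 15 (z = 3.75): the 23×13.5 cube contributes its full rectangle (perimeter 73.00 mm); the 7×12 cube at (14, -1.5) contributes its full rectangle (perimeter 38.00 mm); After the difference (first − rest): starting from the 23×13.5 cube, the 7×12 cube at (14, -1.5) partially overlaps it — only the 73.50 mm² overlap (of its 84.00 mm²) is removed, clipping the outline — boundary = 94.00 mm; the cylinder at (1.5, 15.5) is absent (z outside [13, 19]); Merging all regions: only that combined region is present, so the union is just that shape — boundary = 94.00 mm; (rotated 60° about Z; rotation is an isometry so areas/perimeters/island counts are preserved). So its perimeter = 94.00 mm. Layer 68 (z = 17): the cube is not intersected at this z (z outside [0, 16.5]); the cube at (14, -1.5) does not reach this height (z outside [3, 7.5]); Subtracting the remaining from the first: the first operand is absent here, so nothing remains; the cylinder at (1.5, 15.5): section is a regular 6-gon, circumradius r=12 (perimeter = 2·6·12.000·sin(180°/6) = 72.00 mm); Combining (union): only the r=12 cylinder at (1.5, 15.5) is present, so the union is just that shape — boundary = 72.00 mm; (whole slice rotated 60° about Z — lengths, areas and connectivity unchanged). So its perimeter = 72.00 mm. Layer 15 is larger (94.00 vs 72.00 mm).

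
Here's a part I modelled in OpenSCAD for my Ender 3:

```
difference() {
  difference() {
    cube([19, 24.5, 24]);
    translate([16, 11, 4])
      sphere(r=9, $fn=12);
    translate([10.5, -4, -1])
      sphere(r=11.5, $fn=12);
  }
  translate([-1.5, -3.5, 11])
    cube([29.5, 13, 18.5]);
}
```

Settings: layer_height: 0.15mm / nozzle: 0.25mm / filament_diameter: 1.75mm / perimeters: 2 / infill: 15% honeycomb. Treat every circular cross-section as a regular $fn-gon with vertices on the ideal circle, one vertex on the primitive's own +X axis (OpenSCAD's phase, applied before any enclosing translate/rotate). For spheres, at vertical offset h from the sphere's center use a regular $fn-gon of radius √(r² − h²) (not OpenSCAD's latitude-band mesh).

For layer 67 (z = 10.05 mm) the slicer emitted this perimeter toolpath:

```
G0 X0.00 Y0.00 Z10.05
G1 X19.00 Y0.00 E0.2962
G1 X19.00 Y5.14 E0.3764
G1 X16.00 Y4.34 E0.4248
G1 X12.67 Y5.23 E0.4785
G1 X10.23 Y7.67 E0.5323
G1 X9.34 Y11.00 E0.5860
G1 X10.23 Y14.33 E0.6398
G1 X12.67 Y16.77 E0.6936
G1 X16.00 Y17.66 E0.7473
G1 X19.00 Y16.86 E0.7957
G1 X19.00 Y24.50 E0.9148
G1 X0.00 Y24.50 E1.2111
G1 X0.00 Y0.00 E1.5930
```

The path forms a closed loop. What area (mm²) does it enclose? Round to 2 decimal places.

Apply the shoelace formula to the sequence of (X, Y) vertices; enclosed area = 361.38 mm².

361.38 mm²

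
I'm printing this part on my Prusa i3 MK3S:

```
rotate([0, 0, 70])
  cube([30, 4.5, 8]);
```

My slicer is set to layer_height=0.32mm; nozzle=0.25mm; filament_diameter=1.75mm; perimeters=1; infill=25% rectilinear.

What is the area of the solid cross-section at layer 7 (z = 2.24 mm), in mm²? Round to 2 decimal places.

135.00 mm²

At z = 2.24 mm: the 30×4.5 cube contributes its full rectangle (area 135.00 mm²); (whole slice rotated 70° about Z — lengths, areas and connectivity unchanged). Overall, the cross-section is a single solid region. Net area = 135.00 mm².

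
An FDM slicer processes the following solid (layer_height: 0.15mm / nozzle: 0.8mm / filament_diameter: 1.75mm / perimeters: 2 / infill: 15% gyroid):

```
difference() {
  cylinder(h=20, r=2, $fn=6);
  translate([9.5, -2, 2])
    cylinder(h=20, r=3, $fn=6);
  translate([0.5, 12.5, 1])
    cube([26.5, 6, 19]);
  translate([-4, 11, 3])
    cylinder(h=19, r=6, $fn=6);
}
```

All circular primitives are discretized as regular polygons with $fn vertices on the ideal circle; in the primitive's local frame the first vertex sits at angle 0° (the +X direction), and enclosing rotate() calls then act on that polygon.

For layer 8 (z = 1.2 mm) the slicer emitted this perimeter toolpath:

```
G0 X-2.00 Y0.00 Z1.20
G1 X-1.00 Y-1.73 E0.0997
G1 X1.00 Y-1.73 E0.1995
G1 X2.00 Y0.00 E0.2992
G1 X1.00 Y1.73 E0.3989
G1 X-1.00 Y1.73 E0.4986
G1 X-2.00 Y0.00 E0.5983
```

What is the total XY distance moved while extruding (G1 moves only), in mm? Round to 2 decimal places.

11.99 mm

Sum the Euclidean lengths of each G1 segment: total = 11.99 mm.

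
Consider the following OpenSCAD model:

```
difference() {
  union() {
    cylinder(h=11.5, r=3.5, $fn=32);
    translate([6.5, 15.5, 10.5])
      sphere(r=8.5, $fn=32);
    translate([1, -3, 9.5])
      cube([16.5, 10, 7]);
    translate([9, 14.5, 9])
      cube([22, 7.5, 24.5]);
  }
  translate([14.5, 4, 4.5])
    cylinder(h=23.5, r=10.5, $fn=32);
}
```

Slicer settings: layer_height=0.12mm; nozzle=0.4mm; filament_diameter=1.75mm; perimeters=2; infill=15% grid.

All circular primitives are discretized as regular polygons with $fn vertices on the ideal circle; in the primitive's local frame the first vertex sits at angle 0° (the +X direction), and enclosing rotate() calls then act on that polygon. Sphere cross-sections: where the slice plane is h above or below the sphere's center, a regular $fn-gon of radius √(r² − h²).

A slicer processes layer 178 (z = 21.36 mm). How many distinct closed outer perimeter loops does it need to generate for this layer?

1

At z = 21.36 mm: the cylinder is not intersected at this z (z outside [0, 11.5]); the sphere at (6.5, 15.5) is absent (|z−center|=10.860 > r=8.5); the cube at (1, -3) does not reach this height (z outside [9.5, 16.5]); the cube at (9, 14.5) (footprint 22×7.5) is included at this height; Combining (union): only the 22×7.5 cube at (9, 14.5) is present, so the union is just that shape — 1 connected region; the cylinder at (14.5, 4): section is a regular 32-gon, circumradius r=10.5; Taking the first minus the rest: starting from the result so far, the r=10.5 cylinder at (14.5, 4) misses the remaining region (no effect) — 1 connected region. The result has 1 disconnected region.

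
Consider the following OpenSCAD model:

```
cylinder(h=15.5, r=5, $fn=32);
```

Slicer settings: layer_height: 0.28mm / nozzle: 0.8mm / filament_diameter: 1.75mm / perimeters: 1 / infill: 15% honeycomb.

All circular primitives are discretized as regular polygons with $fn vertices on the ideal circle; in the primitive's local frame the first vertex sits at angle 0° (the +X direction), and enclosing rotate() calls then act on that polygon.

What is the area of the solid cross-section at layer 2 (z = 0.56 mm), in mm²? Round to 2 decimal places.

78.04 mm²

At z = 0.56 mm: the r=5 cylinder contributes a regular 32-gon of circumradius 5 (area = (32/2)·5.000²·sin(360°/32) = 78.04 mm²). Overall, the cross-section is a single solid region. Net area = 78.04 mm².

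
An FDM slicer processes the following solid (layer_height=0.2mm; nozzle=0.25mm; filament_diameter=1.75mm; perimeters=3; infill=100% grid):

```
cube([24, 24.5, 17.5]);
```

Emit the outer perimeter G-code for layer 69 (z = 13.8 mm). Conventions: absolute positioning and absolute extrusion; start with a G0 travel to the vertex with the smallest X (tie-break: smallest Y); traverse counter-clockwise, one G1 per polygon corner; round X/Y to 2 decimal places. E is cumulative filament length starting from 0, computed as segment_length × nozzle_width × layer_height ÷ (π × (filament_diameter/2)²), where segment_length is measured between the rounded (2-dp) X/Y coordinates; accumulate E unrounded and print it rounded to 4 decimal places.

At z = 13.8 mm: the cube (footprint 24×24.5) is included at this height. The outline is a single polygon with 4 vertices. Extrusion per mm of travel: 0.25 × 0.2 / (π × 0.875²) = 0.020788. Accumulating E over each segment gives final E = 2.0164.

G0 X0.00 Y0.00 Z13.80
G1 X24.00 Y0.00 E0.4989
G1 X24.00 Y24.50 E1.0082
G1 X0.00 Y24.50 E1.5071
G1 X0.00 Y0.00 E2.0164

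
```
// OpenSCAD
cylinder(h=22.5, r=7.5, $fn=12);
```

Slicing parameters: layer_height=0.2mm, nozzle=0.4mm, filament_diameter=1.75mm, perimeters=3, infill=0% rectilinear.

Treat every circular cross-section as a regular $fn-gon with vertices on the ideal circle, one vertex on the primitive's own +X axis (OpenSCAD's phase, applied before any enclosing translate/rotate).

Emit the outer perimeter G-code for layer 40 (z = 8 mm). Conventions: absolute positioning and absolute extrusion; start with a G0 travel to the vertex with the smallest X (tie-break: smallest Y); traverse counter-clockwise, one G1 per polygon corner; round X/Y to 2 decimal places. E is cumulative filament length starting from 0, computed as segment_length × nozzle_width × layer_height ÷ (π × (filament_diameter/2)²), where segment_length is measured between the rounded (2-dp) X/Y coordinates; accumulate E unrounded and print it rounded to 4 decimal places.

At z = 8 mm: the r=7.5 cylinder gives a regular 12-gon of circumradius 7.5 (constant along its height). The outline is a single polygon with 12 vertices. Extrusion per mm of travel: 0.4 × 0.2 / (π × 0.875²) = 0.033260. Accumulating E over each segment gives final E = 1.5501.

G0 X-7.50 Y0.00 Z8.00
G1 X-6.50 Y-3.75 E0.1291
G1 X-3.75 Y-6.50 E0.2584
G1 X0.00 Y-7.50 E0.3875
G1 X3.75 Y-6.50 E0.5166
G1 X6.50 Y-3.75 E0.6460
G1 X7.50 Y0.00 E0.7750
G1 X6.50 Y3.75 E0.9041
G1 X3.75 Y6.50 E1.0335
G1 X0.00 Y7.50 E1.1626
G1 X-3.75 Y6.50 E1.2916
G1 X-6.50 Y3.75 E1.4210
G1 X-7.50 Y0.00 E1.5501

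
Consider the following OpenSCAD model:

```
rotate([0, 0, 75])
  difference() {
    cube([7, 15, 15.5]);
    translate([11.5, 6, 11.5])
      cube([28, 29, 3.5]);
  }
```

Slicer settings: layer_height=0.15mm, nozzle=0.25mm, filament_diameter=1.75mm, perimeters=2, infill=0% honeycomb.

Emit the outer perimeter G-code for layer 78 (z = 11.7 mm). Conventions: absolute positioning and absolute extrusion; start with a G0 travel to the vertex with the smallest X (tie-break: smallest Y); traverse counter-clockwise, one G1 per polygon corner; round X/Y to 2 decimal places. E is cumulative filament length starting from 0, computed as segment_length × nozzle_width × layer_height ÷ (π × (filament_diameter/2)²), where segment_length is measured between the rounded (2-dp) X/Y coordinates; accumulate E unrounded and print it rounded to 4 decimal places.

At z = 11.7 mm: the cube is present — its section is the full 7×15 rectangle; the cube at (11.5, 6) is present — its section is the full 28×29 rectangle; After the difference (first − rest): starting from the 7×15 cube, the 28×29 cube at (11.5, 6) misses the remaining region (no effect) — 1 connected region; (rotated 75° about Z; rotation is an isometry so areas/perimeters/island counts are preserved). The outline is a single polygon with 4 vertices. Extrusion per mm of travel: 0.25 × 0.15 / (π × 0.875²) = 0.015591. Accumulating E over each segment gives final E = 0.6859.

G0 X-14.49 Y3.88 Z11.70
G1 X0.00 Y0.00 E0.2339
G1 X1.81 Y6.76 E0.3430
G1 X-12.68 Y10.64 E0.5768
G1 X-14.49 Y3.88 E0.6859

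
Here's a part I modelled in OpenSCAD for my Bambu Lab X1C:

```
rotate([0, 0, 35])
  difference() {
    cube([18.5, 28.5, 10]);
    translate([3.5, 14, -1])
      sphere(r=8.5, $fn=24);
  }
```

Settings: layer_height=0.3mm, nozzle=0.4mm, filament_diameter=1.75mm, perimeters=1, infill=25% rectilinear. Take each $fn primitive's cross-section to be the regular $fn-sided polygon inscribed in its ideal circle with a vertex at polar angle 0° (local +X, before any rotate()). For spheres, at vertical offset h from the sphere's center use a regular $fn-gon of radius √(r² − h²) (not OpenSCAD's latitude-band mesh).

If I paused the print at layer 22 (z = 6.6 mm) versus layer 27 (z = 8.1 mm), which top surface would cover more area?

layer 27 (z = 8.1 mm)

Layer 22 (z = 6.6): the cube is present — its section is the full 18.5×28.5 rectangle (area 527.25 mm²); the r=8.5 sphere at (3.5, 14) slices to a regular 24-gon of circumradius 3.807 (√(r²−h²) with h=7.6 from center) (area = (24/2)·3.807²·sin(360°/24) = 45.00 mm²); After the difference (first − rest): starting from the 18.5×28.5 cube (527.25 mm²), the r=8.5 sphere at (3.5, 14) partially overlaps it — only the 44.45 mm² overlap (of its 45.00 mm²) is removed, clipping the outline — area = 482.80 mm²; (whole slice rotated 35° about Z — lengths, areas and connectivity unchanged). So its area = 482.80 mm². Layer 27 (z = 8.1): the cube (footprint 18.5×28.5) is included at this height (area 527.25 mm²); the sphere at (3.5, 14) is absent (|z−center|=9.100 > r=8.5); Subtracting the remaining from the first: none of the subtracted shapes is present at this height, so the 18.5×28.5 cube is unchanged — area = 527.25 mm²; (whole slice rotated 35° about Z — lengths, areas and connectivity unchanged). So its area = 527.25 mm². Layer 27 is larger (527.25 vs 482.80 mm²).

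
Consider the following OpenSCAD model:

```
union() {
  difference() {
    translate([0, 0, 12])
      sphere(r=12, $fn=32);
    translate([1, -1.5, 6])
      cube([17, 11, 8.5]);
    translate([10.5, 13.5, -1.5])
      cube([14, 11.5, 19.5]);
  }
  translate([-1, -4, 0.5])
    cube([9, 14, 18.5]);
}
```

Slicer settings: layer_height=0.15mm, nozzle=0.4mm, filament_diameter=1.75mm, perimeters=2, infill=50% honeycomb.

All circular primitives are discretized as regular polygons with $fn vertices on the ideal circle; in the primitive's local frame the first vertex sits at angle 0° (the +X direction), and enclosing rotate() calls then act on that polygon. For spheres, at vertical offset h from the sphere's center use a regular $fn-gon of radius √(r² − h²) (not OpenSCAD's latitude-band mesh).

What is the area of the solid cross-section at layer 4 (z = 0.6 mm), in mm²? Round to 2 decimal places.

140.53 mm²

At z = 0.6 mm: the r=12 sphere contributes a regular 32-gon of circumradius √(12²−11.4²) = 3.747 (area = (32/2)·3.747²·sin(360°/32) = 43.83 mm²); the cube at (1, -1.5) does not reach this height (z outside [6, 14.5]); the cube at (10.5, 13.5) is present — its section is the full 14×11.5 rectangle (area 161.00 mm²); Taking the first minus the rest: starting from the r=12 sphere (43.83 mm²), the 14×11.5 cube at (10.5, 13.5) misses the remaining region (no effect) — area = 43.83 mm²; the 9×14 cube at (-1, -4) contributes its full rectangle (area 126.00 mm²); Taking the union: the regions partially overlap — summed areas 169.83 mm² minus the doubly-counted overlap 29.29 mm² gives 140.53 mm² — area = 140.53 mm². Overall, the cross-section is a single solid region. Net area = 140.53 mm².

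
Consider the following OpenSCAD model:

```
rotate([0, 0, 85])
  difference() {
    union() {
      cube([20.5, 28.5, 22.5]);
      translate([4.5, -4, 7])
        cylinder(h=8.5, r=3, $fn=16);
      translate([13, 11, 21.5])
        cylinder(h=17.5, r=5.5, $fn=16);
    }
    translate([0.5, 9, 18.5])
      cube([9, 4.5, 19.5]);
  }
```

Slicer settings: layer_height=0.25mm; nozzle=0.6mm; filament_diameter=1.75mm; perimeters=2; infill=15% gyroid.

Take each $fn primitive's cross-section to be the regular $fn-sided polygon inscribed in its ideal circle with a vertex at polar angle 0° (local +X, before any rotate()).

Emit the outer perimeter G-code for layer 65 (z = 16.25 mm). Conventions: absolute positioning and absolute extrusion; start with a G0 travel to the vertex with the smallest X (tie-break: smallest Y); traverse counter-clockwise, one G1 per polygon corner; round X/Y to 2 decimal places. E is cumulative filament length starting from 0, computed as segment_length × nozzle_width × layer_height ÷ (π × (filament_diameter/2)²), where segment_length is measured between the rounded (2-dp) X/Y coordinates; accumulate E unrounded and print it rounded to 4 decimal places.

At z = 16.25 mm: the 20.5×28.5 cube contributes its full rectangle; the cylinder at (4.5, -4) is absent (z outside [7, 15.5]); the cylinder at (13, 11) is absent (z outside [21.5, 39]); Combining (union): only the 20.5×28.5 cube is present, so the union is just that shape — 1 connected region; the cube at (0.5, 9) is absent (z outside [18.5, 38]); After the difference (first − rest): none of the subtracted shapes is present at this height, so that combined region is unchanged — 1 connected region; (whole slice rotated 85° about Z — lengths, areas and connectivity unchanged). The outline is a single polygon with 4 vertices. Extrusion per mm of travel: 0.6 × 0.25 / (π × 0.875²) = 0.062363. Accumulating E over each segment gives final E = 6.1118.

G0 X-28.39 Y2.48 Z16.25
G1 X0.00 Y0.00 E1.7772
G1 X1.79 Y20.42 E3.0556
G1 X-26.60 Y22.91 E4.8328
G1 X-28.39 Y2.48 E6.1118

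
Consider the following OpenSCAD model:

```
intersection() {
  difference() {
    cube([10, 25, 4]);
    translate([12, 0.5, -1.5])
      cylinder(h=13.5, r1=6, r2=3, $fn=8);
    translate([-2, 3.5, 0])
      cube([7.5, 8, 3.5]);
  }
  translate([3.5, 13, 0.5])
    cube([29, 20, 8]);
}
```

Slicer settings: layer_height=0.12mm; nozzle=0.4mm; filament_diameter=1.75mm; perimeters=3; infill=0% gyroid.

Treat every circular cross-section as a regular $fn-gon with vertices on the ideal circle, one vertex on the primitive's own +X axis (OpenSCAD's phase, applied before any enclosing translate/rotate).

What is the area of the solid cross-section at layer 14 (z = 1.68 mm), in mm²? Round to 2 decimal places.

At z = 1.68 mm: the cube (footprint 10×25) is included at this height (area 250.00 mm²); the cone at (12, 0.5): at t=0.236 of its height the radius interpolates to r₁+(r₂−r₁)t = 5.293, giving a regular 8-gon of that circumradius (area = (8/2)·5.293²·sin(360°/8) = 79.25 mm²); the cube at (-2, 3.5) is present — its section is the full 7.5×8 rectangle (area 60.00 mm²); After the difference (first − rest): starting from the 10×25 cube (250.00 mm²), the cone at (12, 0.5) partially overlaps it — only the 11.65 mm² overlap (of its 79.25 mm²) is removed, clipping the outline; the 7.5×8 cube at (-2, 3.5) partially overlaps it — only the 44.00 mm² overlap (of its 60.00 mm²) is removed, clipping the outline — area = 194.35 mm²; the cube at (3.5, 13) is present — its section is the full 29×20 rectangle (area 580.00 mm²); Keeping only the common overlap: the 29×20 cube at (3.5, 13) partially overlaps the result so far; clipping to the common part keeps 78.00 mm² — area = 78.00 mm². Overall, the cross-section is a single solid region. Net area = 78.00 mm².

78.00 mm²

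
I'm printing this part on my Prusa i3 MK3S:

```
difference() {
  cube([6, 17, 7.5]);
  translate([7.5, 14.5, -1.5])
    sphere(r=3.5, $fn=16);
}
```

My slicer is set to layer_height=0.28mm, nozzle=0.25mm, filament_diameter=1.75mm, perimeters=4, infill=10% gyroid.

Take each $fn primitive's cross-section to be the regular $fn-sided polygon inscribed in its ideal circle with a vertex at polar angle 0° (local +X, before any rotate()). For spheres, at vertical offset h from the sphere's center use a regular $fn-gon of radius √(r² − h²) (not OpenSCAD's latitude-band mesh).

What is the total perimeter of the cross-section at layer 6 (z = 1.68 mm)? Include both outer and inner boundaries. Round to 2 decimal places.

At z = 1.68 mm: the cube is present — its section is the full 6×17 rectangle (perimeter 46.00 mm); the r=3.5 sphere at (7.5, 14.5) slices to a regular 16-gon of circumradius 1.462 (√(r²−h²) with h=3.18 from center) (perimeter = 2·16·1.462·sin(180°/16) = 9.13 mm); Taking the first minus the rest: starting from the 6×17 cube, the r=3.5 sphere at (7.5, 14.5) misses the remaining region (no effect) — boundary = 46.00 mm. Overall, the cross-section is a single solid region. Total boundary length (outer) = 46.00 mm.

46.00 mm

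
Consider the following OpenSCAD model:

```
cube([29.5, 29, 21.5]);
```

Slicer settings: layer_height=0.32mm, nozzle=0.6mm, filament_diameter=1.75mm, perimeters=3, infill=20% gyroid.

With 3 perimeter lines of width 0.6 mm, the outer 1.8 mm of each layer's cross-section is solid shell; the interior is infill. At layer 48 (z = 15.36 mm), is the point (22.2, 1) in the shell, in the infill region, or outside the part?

At z = 15.36 mm: the cube is present — its section is the full 29.5×29 rectangle. Overall, the cross-section is a single solid region. The nearest boundary edge runs (0.00, 0.00)→(29.50, 0.00); distance from the point to it = 1.00 mm. The point is inside the cross-section, 1.00 mm from the nearest boundary — within the 1.8 mm shell band (3 × 0.6).

shell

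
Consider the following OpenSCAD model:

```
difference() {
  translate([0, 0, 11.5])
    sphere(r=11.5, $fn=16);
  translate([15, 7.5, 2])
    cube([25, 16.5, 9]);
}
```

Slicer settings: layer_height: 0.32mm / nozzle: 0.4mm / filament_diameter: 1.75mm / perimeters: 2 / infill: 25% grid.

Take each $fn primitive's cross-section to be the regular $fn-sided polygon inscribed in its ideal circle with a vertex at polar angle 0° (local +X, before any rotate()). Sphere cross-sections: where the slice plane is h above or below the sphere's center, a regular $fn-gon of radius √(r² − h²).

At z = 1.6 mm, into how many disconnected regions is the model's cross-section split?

At z = 1.6 mm: the sphere: section is a regular 16-gon, circumradius = √(r²−h²) = √(11.5²−9.9²) = 5.851; the cube at (15, 7.5) is absent (z outside [2, 11]); Subtracting the remaining from the first: none of the subtracted shapes is present at this height, so the r=11.5 sphere is unchanged — 1 connected region. The result has 1 disconnected region.

1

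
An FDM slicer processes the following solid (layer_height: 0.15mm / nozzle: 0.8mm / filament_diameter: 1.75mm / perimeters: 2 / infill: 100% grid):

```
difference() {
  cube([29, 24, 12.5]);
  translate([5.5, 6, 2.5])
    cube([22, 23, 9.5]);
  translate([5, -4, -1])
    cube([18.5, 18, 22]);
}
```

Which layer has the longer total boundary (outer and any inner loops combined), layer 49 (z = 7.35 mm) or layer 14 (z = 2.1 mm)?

layer 14 (z = 2.1 mm)

Layer 49 (z = 7.35): the cube (footprint 29×24) is included at this height (perimeter 106.00 mm); the cube at (5.5, 6) is present — its section is the full 22×23 rectangle (perimeter 90.00 mm); the cube at (5, -4) (footprint 18.5×18) is included at this height (perimeter 73.00 mm); After the difference (first − rest): starting from the 29×24 cube, the 22×23 cube at (5.5, 6) partially overlaps it — only the 396.00 mm² overlap (of its 506.00 mm²) is removed, clipping the outline; the 18.5×18 cube at (5, -4) partially overlaps it — only the 115.00 mm² overlap (of its 333.00 mm²) is removed, clipping the outline — boundary = 118.00 mm. So its perimeter = 118.00 mm. Layer 14 (z = 2.1): the cube (footprint 29×24) is included at this height (perimeter 106.00 mm); the cube at (5.5, 6) is not intersected at this z (z outside [2.5, 12]); the cube at (5, -4) (footprint 18.5×18) is included at this height (perimeter 73.00 mm); After the difference (first − rest): starting from the 29×24 cube, the 18.5×18 cube at (5, -4) partially overlaps it — only the 259.00 mm² overlap (of its 333.00 mm²) is removed, clipping the outline — boundary = 134.00 mm. So its perimeter = 134.00 mm. Layer 14 is larger (134.00 vs 118.00 mm).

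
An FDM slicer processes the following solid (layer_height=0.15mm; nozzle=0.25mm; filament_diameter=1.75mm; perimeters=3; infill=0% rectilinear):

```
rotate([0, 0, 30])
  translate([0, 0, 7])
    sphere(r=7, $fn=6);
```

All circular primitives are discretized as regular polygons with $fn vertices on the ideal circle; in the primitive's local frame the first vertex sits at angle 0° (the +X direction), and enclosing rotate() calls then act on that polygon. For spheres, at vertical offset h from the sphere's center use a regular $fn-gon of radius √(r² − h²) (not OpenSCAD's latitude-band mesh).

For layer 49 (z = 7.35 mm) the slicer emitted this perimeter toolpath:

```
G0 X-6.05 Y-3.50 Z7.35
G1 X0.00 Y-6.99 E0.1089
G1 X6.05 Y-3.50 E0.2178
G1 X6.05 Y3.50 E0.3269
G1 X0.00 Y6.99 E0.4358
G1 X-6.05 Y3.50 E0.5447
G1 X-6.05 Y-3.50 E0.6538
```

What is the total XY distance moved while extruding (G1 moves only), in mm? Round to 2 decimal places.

41.94 mm

Sum the Euclidean lengths of each G1 segment: total = 41.94 mm.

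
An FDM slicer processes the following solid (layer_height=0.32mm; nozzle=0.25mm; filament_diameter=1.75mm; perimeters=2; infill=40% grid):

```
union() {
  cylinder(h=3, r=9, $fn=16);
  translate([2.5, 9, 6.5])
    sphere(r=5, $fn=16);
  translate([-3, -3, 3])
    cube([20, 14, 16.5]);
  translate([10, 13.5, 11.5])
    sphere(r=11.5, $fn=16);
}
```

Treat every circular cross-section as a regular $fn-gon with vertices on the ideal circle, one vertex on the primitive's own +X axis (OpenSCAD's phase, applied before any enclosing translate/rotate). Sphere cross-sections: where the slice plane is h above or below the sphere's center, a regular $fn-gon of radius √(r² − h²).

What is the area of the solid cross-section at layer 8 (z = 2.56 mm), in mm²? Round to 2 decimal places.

421.84 mm²

At z = 2.56 mm: the cylinder: section is a regular 16-gon, circumradius r=9 (area = (16/2)·9.000²·sin(360°/16) = 247.98 mm²); the sphere at (2.5, 9): section is a regular 16-gon, circumradius = √(r²−h²) = √(5²−3.94²) = 3.078 (area = (16/2)·3.078²·sin(360°/16) = 29.01 mm²); the cube at (-3, -3) does not reach this height (z outside [3, 19.5]); the r=11.5 sphere at (10, 13.5) contributes a regular 16-gon of circumradius √(11.5²−8.94²) = 7.234 (area = (16/2)·7.234²·sin(360°/16) = 160.20 mm²); Combining (union): the regions partially overlap — summed areas 437.19 mm² minus the doubly-counted overlap 15.35 mm² gives 421.84 mm² — area = 421.84 mm². Overall, the cross-section is a single solid region. Net area = 421.84 mm².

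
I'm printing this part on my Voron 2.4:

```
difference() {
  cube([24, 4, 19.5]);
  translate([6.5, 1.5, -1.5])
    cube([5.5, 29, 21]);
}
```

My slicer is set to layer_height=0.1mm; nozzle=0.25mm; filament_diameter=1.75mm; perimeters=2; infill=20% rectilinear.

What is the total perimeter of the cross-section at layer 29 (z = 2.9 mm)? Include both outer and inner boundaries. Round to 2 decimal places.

61.00 mm

At z = 2.9 mm: the 24×4 cube contributes its full rectangle (perimeter 56.00 mm); the cube at (6.5, 1.5) is present — its section is the full 5.5×29 rectangle (perimeter 69.00 mm); Subtracting the remaining from the first: starting from the 24×4 cube, the 5.5×29 cube at (6.5, 1.5) partially overlaps it — only the 13.75 mm² overlap (of its 159.50 mm²) is removed, clipping the outline — boundary = 61.00 mm. Overall, the cross-section is a single solid region. Total boundary length (outer) = 61.00 mm.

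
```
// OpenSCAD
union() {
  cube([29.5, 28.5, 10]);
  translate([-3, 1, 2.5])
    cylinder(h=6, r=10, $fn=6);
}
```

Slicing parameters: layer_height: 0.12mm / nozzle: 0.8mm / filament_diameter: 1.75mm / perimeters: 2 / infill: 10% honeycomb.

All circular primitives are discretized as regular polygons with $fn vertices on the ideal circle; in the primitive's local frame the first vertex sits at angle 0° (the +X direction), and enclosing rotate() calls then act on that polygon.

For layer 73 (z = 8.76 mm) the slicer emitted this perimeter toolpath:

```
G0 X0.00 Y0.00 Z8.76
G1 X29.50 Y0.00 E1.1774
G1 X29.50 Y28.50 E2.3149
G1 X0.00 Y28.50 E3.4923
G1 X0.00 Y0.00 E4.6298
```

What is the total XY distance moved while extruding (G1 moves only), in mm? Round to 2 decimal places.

116.00 mm

Sum the Euclidean lengths of each G1 segment: total = 116.00 mm.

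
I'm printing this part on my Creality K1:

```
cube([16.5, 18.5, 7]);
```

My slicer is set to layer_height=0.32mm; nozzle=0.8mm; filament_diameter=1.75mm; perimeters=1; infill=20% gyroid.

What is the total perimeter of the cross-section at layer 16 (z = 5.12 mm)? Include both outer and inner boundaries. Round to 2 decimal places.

At z = 5.12 mm: the 16.5×18.5 cube contributes its full rectangle (perimeter 70.00 mm). Overall, the cross-section is a single solid region. Total boundary length (outer) = 70.00 mm.

70.00 mm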